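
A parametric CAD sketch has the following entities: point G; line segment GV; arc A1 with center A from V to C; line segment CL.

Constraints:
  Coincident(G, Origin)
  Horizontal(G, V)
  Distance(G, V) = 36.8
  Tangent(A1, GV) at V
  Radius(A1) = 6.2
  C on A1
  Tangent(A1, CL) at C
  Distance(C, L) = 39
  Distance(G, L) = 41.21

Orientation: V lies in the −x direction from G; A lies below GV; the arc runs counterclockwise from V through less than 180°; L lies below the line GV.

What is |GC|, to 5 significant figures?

42.589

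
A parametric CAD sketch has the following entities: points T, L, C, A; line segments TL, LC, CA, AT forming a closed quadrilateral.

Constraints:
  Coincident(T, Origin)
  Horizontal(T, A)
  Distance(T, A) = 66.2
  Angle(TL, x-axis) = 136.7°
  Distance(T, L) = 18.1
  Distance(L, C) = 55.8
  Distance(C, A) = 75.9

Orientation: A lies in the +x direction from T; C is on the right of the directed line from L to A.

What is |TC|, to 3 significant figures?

41.2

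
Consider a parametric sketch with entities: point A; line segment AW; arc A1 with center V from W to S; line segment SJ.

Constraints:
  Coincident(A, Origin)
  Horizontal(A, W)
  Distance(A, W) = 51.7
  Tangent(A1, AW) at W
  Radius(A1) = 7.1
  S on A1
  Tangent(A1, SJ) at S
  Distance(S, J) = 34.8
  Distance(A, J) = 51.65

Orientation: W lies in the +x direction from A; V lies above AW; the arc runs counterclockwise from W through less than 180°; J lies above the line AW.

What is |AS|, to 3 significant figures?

58.3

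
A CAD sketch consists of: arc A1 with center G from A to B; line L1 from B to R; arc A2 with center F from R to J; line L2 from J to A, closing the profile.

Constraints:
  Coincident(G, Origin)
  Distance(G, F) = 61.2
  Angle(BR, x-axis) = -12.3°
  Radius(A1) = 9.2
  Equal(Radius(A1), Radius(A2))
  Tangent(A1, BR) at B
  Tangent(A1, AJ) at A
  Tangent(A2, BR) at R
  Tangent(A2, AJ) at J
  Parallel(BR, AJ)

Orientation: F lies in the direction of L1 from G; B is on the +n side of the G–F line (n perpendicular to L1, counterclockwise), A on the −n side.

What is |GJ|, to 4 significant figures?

61.89

The slot axis is L1's direction at -12.3°, so u = (cos -12.3°, sin -12.3°) = (0.9770, -0.2130) and n = (−sin -12.3°, cos -12.3°) = (0.2130, 0.9770). G is at the origin and F lies 61.2 along u from G, so F = 61.2·u = (59.80, -13.04). Tangency of A1 to both parallel lines with radius 9.2 puts B and A at G ± 9.2·n: B = (1.960, 8.989), A = (-1.960, -8.989). Equal radii place R and J the same way about F: R = F + 9.2·n = (61.76, -4.049), J = F − 9.2·n = (57.84, -22.03). Then |GJ| = |J − G| = 61.89.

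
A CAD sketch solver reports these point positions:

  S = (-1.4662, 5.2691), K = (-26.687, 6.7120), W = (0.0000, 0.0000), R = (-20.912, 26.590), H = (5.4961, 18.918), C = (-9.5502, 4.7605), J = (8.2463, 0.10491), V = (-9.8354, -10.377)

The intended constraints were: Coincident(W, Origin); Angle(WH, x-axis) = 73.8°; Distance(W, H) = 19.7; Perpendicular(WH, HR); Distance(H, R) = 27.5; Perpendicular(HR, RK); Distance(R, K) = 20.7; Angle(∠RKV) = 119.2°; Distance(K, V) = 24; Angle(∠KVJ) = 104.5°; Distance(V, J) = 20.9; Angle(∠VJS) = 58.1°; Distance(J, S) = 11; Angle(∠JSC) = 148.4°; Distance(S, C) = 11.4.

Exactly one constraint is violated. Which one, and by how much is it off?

Distance(S, C) = 11.4 — off by 3.30.

W = (0.00, 0.00) ✓; WH at 73.80° ✓; |WH| = 19.70 ✓; ∠(WH, HR) = 90.00° ✓; |HR| = 27.50 ✓; ∠(HR, RK) = 90.00° ✓; |RK| = 20.70 ✓; ∠RKV = 119.2° ✓; |KV| = 24.00 ✓; ∠KVJ = 104.5° ✓; |VJ| = 20.90 ✓; ∠VJS = 58.10° ✓; |JS| = 11.00 ✓; ∠JSC = 148.4° ✓; |SC| = 8.100 ✗.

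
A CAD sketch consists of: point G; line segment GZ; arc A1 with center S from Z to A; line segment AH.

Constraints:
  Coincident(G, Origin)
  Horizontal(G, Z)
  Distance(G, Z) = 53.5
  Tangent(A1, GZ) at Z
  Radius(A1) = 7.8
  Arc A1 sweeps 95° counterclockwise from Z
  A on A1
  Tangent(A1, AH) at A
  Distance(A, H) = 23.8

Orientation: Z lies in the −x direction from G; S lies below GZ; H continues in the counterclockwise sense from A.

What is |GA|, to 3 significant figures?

61.9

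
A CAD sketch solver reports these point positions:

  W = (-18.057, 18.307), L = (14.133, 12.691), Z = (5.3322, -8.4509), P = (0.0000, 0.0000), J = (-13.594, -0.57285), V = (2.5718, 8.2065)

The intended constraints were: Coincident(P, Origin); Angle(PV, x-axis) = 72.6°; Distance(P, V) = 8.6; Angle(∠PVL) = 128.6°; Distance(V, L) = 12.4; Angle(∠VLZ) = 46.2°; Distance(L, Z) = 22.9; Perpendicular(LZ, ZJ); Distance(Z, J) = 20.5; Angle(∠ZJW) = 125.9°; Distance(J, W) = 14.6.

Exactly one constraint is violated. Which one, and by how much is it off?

Distance(J, W) = 14.6 — off by 4.80.

P = (0.00, 0.00) ✓; PV at 72.60° ✓; |PV| = 8.600 ✓; ∠PVL = 128.6° ✓; |VL| = 12.40 ✓; ∠VLZ = 46.20° ✓; |LZ| = 22.90 ✓; ∠(LZ, ZJ) = 90.00° ✓; |ZJ| = 20.50 ✓; ∠ZJW = 125.9° ✓; |JW| = 19.40 ✗.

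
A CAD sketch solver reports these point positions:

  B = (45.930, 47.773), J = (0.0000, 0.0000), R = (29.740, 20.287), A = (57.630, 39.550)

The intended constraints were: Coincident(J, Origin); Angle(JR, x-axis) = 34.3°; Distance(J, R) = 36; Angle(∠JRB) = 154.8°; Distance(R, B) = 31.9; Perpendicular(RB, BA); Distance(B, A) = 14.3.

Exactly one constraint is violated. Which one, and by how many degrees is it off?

Perpendicular(RB, BA) — off by 4.60°.

J = (0.00, 0.00) ✓; JR at 34.30° ✓; |JR| = 36.00 ✓; ∠JRB = 154.8° ✓; |RB| = 31.90 ✓; ∠(RB, BA) = 94.60° ✗; |BA| = 14.30 ✓.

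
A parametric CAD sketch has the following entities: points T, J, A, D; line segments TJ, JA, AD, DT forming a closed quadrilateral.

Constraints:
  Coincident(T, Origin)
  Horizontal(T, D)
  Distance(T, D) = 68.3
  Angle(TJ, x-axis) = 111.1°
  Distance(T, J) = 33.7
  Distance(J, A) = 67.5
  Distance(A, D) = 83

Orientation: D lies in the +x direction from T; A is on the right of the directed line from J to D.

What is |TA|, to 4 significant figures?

36.43

Checks: TJ at 111.1° ✓; |JA| = 67.50 ✓; |AD| = 83.00 ✓.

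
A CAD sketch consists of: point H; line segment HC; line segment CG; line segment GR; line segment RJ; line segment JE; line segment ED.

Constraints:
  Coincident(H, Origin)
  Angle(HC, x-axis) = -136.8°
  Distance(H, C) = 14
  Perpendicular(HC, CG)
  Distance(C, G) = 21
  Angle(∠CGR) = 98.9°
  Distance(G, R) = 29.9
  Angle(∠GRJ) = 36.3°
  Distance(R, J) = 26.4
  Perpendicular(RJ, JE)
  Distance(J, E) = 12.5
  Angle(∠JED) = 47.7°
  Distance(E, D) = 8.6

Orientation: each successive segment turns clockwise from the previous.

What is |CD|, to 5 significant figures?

19.338

H is at the origin; HC runs at -136.8° with length 14.0, so C = (-10.206, -9.5837). HC ⟂ CG, so CG runs at 133.20°; with |CG| = 21.0, G = (-24.581, 5.7247). ∠CGR = 98.9° gives GR at 52.100° from the x-axis; with |GR| = 29.9, R = (-6.2139, 29.318). ∠GRJ = 36.3° gives RJ at -91.600° from the x-axis; with |RJ| = 26.4, J = (-6.9511, 2.9286). The perpendicularity gives JE at right angles to RJ, so JE runs at 178.40°; with |JE| = 12.5, E = (-19.446, 3.2776). ∠JED = 47.7° gives ED at 46.100° from the x-axis; with |ED| = 8.6, D = (-13.483, 9.4743). Then |CD| = |D − C| = 19.338.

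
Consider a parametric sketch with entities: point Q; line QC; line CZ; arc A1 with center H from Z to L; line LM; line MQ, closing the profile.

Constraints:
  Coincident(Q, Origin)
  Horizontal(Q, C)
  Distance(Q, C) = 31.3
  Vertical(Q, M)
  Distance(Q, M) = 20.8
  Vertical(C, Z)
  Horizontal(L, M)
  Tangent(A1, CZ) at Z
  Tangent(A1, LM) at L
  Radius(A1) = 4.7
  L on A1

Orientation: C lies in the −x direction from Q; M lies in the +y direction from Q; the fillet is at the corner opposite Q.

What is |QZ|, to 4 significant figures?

35.20

Q is at the origin; Q and C share the same y with |QC| = 31.3 and C on the −x side, so C = (-31.30, 0.000). Q and M share the same x with |QM| = 20.8 and M on the +y side, so M = (0.000, 20.80). The virtual corner opposite Q is at (-31.30, 20.80). A1 meets CZ tangentially, so HZ is at right angles to CZ and since A1 is tangent to LM there, HL ⟂ LM, with radius 4.7, so the center H sits 4.7 in from both sides at H = (-26.60, 16.10). That places the tangent points at Z = (-31.30, 16.10) on CZ and L = (-26.60, 20.80) on LM. Then |QZ| = |Z − Q| = 35.20.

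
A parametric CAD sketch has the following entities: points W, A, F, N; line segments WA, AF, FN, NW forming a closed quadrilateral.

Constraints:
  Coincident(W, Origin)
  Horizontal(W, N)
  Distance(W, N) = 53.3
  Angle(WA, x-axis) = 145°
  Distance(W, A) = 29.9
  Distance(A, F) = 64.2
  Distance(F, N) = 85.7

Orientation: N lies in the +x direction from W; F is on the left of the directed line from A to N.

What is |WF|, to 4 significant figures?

73.05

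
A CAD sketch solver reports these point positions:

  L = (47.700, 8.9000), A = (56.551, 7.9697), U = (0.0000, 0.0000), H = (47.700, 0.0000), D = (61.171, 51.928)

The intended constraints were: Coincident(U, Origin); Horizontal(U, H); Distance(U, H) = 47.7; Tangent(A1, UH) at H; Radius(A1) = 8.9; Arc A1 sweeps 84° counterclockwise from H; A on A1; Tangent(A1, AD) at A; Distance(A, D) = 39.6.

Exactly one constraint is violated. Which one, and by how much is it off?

Distance(A, D) = 39.6 — off by 4.60.

U = (0.00, 0.00) ✓; U.y = 0.00, H.y = 0.00 ✓; |UH| = 47.70 ✓; ∠(LH, HU) = 90.00° ✓; |LH| = 8.900 ✓; bearing(L→A) − bearing(L→H) = 84.00° ✓; |LA| = 8.900 ✓; ∠(LA, AD) = 90.00° ✓; |AD| = 44.20 ✗.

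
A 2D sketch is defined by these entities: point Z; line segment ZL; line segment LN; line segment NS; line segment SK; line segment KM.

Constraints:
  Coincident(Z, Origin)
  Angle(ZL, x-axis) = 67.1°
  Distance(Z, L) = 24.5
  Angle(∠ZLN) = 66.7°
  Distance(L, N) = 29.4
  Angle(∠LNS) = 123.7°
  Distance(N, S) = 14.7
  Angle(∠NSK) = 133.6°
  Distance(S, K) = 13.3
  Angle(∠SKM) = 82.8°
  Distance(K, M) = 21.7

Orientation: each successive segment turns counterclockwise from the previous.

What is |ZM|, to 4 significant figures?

6.521

Z is at the origin; ZL runs at 67.1° with length 24.5, so L = (9.534, 22.57). ∠ZLN = 66.7° gives LN at -179.6° from the x-axis; with |LN| = 29.4, N = (-19.87, 22.36). ∠LNS = 123.7° gives NS at -123.3° from the x-axis; with |NS| = 14.7, S = (-27.94, 10.08). ∠NSK = 133.6° gives SK at -76.90° from the x-axis; with |SK| = 13.3, K = (-24.92, -2.876). ∠SKM = 82.8° gives KM at 20.30° from the x-axis; with |KM| = 21.7, M = (-4.570, 4.652). Then |ZM| = |M − Z| = 6.521.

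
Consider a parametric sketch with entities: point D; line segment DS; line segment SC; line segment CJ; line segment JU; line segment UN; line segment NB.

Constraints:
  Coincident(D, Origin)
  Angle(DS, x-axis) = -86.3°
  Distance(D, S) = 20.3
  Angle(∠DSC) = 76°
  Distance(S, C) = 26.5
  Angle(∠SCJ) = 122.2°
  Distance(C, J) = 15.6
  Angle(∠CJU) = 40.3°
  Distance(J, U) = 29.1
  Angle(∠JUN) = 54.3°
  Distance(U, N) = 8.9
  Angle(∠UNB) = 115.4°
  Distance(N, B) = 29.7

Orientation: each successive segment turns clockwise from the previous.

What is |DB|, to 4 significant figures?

36.18

D is at the origin; DS runs at -86.3° with length 20.3, so S = (1.310, -20.26). ∠DSC = 76.0° gives SC at 169.7° from the x-axis; with |SC| = 26.5, C = (-24.76, -15.52). ∠SCJ = 122.2° gives CJ at 111.9° from the x-axis; with |CJ| = 15.6, J = (-30.58, -1.045). ∠CJU = 40.3° gives JU at -27.80° from the x-axis; with |JU| = 29.1, U = (-4.840, -14.62). ∠JUN = 54.3° gives UN at -153.5° from the x-axis; with |UN| = 8.9, N = (-12.81, -18.59). ∠UNB = 115.4° gives NB at 141.9° from the x-axis; with |NB| = 29.7, B = (-36.18, -0.2622). Then |DB| = |B − D| = 36.18.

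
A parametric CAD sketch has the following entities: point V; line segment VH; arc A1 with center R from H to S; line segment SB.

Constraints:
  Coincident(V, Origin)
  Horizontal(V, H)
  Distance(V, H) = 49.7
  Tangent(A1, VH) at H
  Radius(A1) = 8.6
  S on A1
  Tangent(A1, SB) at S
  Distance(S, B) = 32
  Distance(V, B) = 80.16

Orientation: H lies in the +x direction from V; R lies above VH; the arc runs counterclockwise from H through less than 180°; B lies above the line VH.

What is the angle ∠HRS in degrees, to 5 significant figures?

58.476°

V is at the origin; V and H share the same y with |VH| = 49.7 and H on the +x side, so H = (49.700, 0.0000). Since A1 is tangent to VH there, RH ⟂ VH, so R = H + (0, 8.6) = (49.700, 8.6000). Since RS ⟂ SB (tangency), |RB| = √(8.6² + 32.0²) = 33.135 regardless of where S sits on A1. So B lies on both circle(V, 80.16) and circle(R, 33.135); the above-VH intersection is B = (73.762, 31.381). S is the foot of the tangent from B: S = (57.031, 4.1034).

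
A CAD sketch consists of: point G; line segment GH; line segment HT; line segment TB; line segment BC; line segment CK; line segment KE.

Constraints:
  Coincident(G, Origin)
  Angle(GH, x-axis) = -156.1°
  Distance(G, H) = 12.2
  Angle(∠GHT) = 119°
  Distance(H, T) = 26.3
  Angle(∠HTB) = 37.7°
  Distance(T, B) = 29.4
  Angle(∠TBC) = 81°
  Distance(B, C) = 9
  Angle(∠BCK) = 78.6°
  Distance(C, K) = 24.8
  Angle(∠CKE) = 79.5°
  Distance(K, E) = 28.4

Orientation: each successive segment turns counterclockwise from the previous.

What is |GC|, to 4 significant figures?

4.668

G is at the origin; GH runs at -156.1° with length 12.2, so H = (-11.15, -4.943). ∠GHT = 119.0° gives HT at -95.10° from the x-axis; with |HT| = 26.3, T = (-13.49, -31.14). ∠HTB = 37.7° gives TB at 47.20° from the x-axis; with |TB| = 29.4, B = (6.484, -9.567). ∠TBC = 81.0° gives BC at 146.2° from the x-axis; with |BC| = 9.0, C = (-0.9951, -4.560). Then |GC| = |C − G| = 4.668.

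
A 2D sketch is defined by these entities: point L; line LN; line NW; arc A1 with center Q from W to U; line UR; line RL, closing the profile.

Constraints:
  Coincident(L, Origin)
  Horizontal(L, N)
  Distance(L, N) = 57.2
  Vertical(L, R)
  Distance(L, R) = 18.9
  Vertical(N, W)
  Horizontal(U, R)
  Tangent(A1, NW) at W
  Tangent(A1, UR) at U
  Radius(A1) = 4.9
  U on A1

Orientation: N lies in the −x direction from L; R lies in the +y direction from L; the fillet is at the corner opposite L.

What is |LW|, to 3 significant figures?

58.9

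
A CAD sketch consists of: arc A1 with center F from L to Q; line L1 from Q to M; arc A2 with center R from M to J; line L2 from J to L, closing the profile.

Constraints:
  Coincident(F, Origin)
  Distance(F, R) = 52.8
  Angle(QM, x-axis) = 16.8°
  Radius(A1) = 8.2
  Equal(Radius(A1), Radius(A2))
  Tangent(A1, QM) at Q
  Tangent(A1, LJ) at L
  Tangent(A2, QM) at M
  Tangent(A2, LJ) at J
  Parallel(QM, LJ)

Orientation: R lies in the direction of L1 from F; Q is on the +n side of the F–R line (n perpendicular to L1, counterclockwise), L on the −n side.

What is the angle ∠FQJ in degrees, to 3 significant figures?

72.7°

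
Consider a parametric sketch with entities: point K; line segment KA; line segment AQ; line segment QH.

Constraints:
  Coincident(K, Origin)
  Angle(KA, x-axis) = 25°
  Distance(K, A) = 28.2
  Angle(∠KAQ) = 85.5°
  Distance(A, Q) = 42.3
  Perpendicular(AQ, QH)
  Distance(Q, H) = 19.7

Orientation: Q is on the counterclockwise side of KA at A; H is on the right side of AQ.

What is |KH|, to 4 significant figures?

62.39

∠KAQ = 85.5°, so AQ runs at 25.0° + (180° − 85.5°) = 119.5° from the x-axis; with |AQ| = 42.3, Q = A + 42.3·(cos 119.5°, sin 119.5°) = (4.728, 48.73). AQ ⟂ QH; with |QH| = 19.7 on the right of AQ, H = Q + 19.7·(0.8704, 0.4924) = (21.87, 58.43). Then |KH| = |H − K| = 62.39.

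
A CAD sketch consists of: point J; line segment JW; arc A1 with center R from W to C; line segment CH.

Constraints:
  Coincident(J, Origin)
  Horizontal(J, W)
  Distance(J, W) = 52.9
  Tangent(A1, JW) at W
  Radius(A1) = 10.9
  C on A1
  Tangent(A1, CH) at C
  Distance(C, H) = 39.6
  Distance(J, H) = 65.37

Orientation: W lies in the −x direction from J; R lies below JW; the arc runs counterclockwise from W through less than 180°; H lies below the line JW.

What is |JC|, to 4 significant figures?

64.38

J is at the origin; JW is horizontal with |JW| = 52.9 and W on the −x side, so W = (-52.90, 0.000). Since A1 is tangent to JW there, RW ⟂ JW, so R = W + (0, -10.9) = (-52.90, -10.90). Since RC ⟂ CH (tangency), |RH| = √(10.9² + 39.6²) = 41.07 regardless of where C sits on A1. So H lies on both circle(J, 65.37) and circle(R, 41.07); the below-JW intersection is H = (-41.63, -50.40). C is the foot of the tangent from H: C = (-62.21, -16.56).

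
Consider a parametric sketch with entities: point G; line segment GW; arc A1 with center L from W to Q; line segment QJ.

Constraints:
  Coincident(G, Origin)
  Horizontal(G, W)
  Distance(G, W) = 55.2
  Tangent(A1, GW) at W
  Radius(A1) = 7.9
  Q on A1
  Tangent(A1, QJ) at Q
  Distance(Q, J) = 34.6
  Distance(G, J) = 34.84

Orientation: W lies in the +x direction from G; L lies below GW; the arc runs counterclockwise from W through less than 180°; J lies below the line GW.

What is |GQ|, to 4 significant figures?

49.97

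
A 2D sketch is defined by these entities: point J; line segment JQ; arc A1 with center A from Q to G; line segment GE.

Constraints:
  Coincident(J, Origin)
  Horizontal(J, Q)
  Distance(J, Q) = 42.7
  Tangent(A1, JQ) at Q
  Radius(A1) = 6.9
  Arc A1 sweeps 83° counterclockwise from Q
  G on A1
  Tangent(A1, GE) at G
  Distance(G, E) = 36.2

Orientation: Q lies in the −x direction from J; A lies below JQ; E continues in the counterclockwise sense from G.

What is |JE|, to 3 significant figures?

68.4

J is at the origin; JQ is horizontal with |JQ| = 42.7 and Q on the −x side, so Q = (-42.7, 0.00). Since A1 is tangent to JQ there, AQ ⟂ JQ, so A = Q + (0, -6.9) = (-42.7, -6.90). On A1, Q sits at bearing 90° from A; an 83° counterclockwise sweep puts G at bearing 173°, so G = A + 6.9·(cos 173°, sin 173°) = (-49.5, -6.06). A1 meets GE tangentially, so AG is at right angles to GE, so GE runs along (−sin 173°, cos 173°); with |GE| = 36.2, E = (-54.0, -42.0). Then |JE| = |E − J| = 68.4.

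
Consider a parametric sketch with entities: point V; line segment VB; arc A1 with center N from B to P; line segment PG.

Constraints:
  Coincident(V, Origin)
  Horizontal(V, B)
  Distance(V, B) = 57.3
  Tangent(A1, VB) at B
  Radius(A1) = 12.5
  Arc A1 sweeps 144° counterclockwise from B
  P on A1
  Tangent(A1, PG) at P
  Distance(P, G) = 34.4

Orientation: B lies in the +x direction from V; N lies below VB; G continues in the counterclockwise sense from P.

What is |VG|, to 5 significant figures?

88.796

V is at the origin; VB is horizontal with |VB| = 57.3 and B on the +x side, so B = (57.300, 0.0000). Tangency of A1 to VB means the radius NB is perpendicular to VB, so N = B + (0, -12.5) = (57.300, -12.500). On A1, B sits at bearing 90° from N; a 144° counterclockwise sweep puts P at bearing 234°, so P = N + 12.5·(cos 234°, sin 234°) = (49.953, -22.613). Since A1 is tangent to PG there, NP ⟂ PG, so PG runs along (−sin 234°, cos 234°); with |PG| = 34.4, G = (77.783, -42.833). Then |VG| = |G − V| = 88.796.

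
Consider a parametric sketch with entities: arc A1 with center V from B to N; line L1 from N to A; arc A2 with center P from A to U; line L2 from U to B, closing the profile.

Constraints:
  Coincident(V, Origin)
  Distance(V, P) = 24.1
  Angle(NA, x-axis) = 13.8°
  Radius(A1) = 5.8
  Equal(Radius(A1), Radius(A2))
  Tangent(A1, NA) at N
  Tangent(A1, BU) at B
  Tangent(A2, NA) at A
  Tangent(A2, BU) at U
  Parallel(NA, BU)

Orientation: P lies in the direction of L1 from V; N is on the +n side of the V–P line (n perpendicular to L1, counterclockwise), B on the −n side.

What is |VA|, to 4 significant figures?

24.79

Tangency of A1 to both parallel lines with radius 5.8 puts N and B at V ± 5.8·n: N = (-1.383, 5.633), B = (1.383, -5.633). Equal radii place A and U the same way about P: A = P + 5.8·n = (22.02, 11.38), U = P − 5.8·n = (24.79, 0.1161). Then |VA| = |A − V| = 24.79.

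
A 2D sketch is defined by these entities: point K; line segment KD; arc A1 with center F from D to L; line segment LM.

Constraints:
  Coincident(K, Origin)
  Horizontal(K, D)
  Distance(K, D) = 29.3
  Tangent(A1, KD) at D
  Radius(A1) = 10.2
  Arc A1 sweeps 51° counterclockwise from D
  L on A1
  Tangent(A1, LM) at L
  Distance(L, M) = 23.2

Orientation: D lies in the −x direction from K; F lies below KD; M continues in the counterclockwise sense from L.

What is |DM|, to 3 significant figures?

31.4

K is at the origin; K and D share the same y with |KD| = 29.3 and D on the −x side, so D = (-29.3, 0.00). Tangency of A1 to KD means the radius FD is perpendicular to KD, so F = D + (0, -10.2) = (-29.3, -10.2). On A1, D sits at bearing 90° from F; a 51° counterclockwise sweep puts L at bearing 141°, so L = F + 10.2·(cos 141°, sin 141°) = (-37.2, -3.78). Tangency of A1 to LM means the radius FL is perpendicular to LM, so LM runs along (−sin 141°, cos 141°); with |LM| = 23.2, M = (-51.8, -21.8). Then |DM| = |M − D| = 31.4.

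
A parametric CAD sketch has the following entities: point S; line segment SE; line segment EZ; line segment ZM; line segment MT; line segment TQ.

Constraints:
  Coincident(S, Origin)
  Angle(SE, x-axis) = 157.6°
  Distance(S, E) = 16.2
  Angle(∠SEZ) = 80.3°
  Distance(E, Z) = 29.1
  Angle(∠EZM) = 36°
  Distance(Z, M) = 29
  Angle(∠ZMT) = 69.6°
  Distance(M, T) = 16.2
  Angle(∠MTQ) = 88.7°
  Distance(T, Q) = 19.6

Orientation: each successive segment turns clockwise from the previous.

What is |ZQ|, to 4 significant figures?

9.457

S is at the origin; SE runs at 157.6° with length 16.2, so E = (-14.98, 6.173). ∠SEZ = 80.3° gives EZ at 57.90° from the x-axis; with |EZ| = 29.1, Z = (0.4861, 30.82). ∠EZM = 36.0° gives ZM at -86.10° from the x-axis; with |ZM| = 29.0, M = (2.458, 1.892). ∠ZMT = 69.6° gives MT at 163.5° from the x-axis; with |MT| = 16.2, T = (-13.07, 6.493). ∠MTQ = 88.7° gives TQ at 72.20° from the x-axis; with |TQ| = 19.6, Q = (-7.083, 25.15). Then |ZQ| = |Q − Z| = 9.457.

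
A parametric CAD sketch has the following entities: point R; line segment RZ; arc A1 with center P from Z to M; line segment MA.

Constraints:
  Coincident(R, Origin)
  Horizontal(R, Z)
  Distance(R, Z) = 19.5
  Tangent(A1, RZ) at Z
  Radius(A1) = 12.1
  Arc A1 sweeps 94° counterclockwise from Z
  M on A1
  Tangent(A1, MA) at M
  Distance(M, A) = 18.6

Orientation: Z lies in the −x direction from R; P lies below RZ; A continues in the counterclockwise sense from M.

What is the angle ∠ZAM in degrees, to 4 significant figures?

22.88°

R is at the origin; RZ is horizontal with |RZ| = 19.5 and Z on the −x side, so Z = (-19.50, 0.000). Tangency of A1 to RZ means the radius PZ is perpendicular to RZ, so P = Z + (0, -12.1) = (-19.50, -12.10). On A1, Z sits at bearing 90° from P; a 94° counterclockwise sweep puts M at bearing 184°, so M = P + 12.1·(cos 184°, sin 184°) = (-31.57, -12.94). A1 meets MA tangentially, so PM is at right angles to MA, so MA runs along (−sin 184°, cos 184°); with |MA| = 18.6, A = (-30.27, -31.50). Then cos ∠ZAM = AZ·AM / (|AZ||AM|), giving 22.88°.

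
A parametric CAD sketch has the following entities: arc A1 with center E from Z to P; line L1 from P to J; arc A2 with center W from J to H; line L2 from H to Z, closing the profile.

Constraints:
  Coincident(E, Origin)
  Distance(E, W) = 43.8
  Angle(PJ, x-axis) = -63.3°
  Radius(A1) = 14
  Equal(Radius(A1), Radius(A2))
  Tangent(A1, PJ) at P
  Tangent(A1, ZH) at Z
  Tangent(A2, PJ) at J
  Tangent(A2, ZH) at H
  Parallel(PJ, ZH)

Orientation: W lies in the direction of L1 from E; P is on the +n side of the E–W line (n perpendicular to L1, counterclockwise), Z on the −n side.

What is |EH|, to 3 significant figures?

46.0

The slot axis is L1's direction at -63.3°, so u = (cos -63.3°, sin -63.3°) = (0.449, -0.893) and n = (−sin -63.3°, cos -63.3°) = (0.893, 0.449). E is at the origin and W lies 43.8 along u from E, so W = 43.8·u = (19.7, -39.1). Tangency of A1 to both parallel lines with radius 14.0 puts P and Z at E ± 14.0·n: P = (12.5, 6.29), Z = (-12.5, -6.29). Equal radii place J and H the same way about W: J = W + 14.0·n = (32.2, -32.8), H = W − 14.0·n = (7.17, -45.4). Then |EH| = |H − E| = 46.0.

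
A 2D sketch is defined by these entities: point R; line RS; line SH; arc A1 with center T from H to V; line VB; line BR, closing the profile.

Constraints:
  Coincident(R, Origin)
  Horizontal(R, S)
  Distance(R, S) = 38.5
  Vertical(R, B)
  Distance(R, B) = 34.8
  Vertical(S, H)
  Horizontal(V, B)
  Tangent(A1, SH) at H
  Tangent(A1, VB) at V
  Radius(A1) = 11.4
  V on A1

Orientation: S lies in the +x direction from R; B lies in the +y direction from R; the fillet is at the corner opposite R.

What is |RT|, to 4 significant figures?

35.80

R and B share the same x with |RB| = 34.8 and B on the +y side, so B = (0.000, 34.80). The virtual corner opposite R is at (38.50, 34.80). A1 meets SH tangentially, so TH is at right angles to SH and since A1 is tangent to VB there, TV ⟂ VB, with radius 11.4, so the center T sits 11.4 in from both sides at T = (27.10, 23.40). Then |RT| = |T − R| = 35.80.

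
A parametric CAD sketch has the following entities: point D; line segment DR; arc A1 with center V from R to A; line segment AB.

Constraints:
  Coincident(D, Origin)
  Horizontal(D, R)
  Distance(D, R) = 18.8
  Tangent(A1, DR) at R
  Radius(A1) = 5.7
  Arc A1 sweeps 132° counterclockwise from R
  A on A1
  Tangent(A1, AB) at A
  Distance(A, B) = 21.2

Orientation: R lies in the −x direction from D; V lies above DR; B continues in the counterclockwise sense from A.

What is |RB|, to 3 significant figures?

27.2

D is at the origin; DR is horizontal with |DR| = 18.8 and R on the −x side, so R = (-18.8, 0.00). The tangent condition forces VR to be normal to DR, so V = R + (0, 5.7) = (-18.8, 5.70). On A1, R sits at bearing -90° from V; a 132° counterclockwise sweep puts A at bearing 42°, so A = V + 5.7·(cos 42°, sin 42°) = (-14.6, 9.51). Tangency of A1 to AB means the radius VA is perpendicular to AB, so AB runs along (−sin 42°, cos 42°); with |AB| = 21.2, B = (-28.7, 25.3). Then |RB| = |B − R| = 27.2.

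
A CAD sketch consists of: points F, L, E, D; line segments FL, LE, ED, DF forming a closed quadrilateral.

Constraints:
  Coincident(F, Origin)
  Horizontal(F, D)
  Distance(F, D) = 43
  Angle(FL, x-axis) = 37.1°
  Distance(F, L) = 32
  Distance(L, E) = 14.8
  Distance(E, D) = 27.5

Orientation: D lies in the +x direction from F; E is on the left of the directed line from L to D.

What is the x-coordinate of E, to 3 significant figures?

38.1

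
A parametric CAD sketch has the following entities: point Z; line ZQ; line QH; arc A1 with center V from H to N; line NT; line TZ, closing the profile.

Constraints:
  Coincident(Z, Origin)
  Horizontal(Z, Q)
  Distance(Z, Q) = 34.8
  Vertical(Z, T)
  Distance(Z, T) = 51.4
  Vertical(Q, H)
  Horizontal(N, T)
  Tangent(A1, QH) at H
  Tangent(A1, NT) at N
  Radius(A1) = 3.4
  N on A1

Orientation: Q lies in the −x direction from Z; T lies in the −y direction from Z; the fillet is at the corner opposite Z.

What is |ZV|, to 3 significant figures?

57.4

Z and T share the same x with |ZT| = 51.4 and T on the −y side, so T = (0.00, -51.4). The virtual corner opposite Z is at (-34.8, -51.4). The tangent condition forces VH to be normal to QH and the tangent condition forces VN to be normal to NT, with radius 3.4, so the center V sits 3.4 in from both sides at V = (-31.4, -48.0). Then |ZV| = |V − Z| = 57.4.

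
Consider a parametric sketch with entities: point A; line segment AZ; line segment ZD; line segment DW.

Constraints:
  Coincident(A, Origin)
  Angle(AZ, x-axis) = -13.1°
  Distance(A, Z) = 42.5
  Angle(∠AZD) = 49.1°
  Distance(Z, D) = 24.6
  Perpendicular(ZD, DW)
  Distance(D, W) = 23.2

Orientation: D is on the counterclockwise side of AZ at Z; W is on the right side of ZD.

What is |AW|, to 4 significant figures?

55.42

A is at the origin; AZ runs at -13.1° with length 42.5, so Z = 42.5·(cos -13.1°, sin -13.1°) = (41.39, -9.633). ∠AZD = 49.1°, so ZD runs at -13.1° + (180° − 49.1°) = 117.8° from the x-axis; with |ZD| = 24.6, D = Z + 24.6·(cos 117.8°, sin 117.8°) = (29.92, 12.13). The perpendicularity gives DW at right angles to ZD; with |DW| = 23.2 on the right of ZD, W = D + 23.2·(0.8846, 0.4664) = (50.44, 22.95). Then |AW| = |W − A| = 55.42.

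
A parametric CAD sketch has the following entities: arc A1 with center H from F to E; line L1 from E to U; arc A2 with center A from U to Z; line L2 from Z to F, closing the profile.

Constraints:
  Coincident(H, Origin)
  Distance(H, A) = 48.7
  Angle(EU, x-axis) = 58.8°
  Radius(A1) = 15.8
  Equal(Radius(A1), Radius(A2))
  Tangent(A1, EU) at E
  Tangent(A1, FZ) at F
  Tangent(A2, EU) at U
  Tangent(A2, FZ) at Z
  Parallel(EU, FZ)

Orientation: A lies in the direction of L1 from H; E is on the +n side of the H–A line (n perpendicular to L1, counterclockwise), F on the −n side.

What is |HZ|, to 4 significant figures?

51.20

Tangency of A1 to both parallel lines with radius 15.8 puts E and F at H ± 15.8·n: E = (-13.51, 8.185), F = (13.51, -8.185). Equal radii place U and Z the same way about A: U = A + 15.8·n = (11.71, 49.84), Z = A − 15.8·n = (38.74, 33.47). Then |HZ| = |Z − H| = 51.20.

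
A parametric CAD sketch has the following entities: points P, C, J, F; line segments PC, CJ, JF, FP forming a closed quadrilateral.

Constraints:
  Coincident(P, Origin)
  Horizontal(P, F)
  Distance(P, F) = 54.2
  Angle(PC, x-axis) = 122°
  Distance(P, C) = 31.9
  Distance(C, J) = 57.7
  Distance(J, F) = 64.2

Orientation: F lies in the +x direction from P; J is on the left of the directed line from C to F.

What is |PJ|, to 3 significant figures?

67.1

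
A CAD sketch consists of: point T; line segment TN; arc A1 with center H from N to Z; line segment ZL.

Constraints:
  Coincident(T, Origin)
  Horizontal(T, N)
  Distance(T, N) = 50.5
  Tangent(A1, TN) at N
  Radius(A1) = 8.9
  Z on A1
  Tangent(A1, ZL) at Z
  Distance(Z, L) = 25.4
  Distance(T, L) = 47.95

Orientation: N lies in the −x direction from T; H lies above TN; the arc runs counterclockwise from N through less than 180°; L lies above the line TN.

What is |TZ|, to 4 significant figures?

42.39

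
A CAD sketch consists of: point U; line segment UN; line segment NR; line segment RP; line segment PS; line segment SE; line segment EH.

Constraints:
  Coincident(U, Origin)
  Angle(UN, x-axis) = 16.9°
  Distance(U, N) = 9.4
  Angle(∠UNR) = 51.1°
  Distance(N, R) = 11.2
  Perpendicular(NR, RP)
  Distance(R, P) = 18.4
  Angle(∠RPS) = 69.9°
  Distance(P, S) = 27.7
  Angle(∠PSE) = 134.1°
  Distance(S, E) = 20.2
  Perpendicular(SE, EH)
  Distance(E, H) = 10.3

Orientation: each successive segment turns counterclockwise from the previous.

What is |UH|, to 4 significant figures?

28.73

U is at the origin; UN runs at 16.9° with length 9.4, so N = (8.994, 2.733). ∠UNR = 51.1° gives NR at 145.8° from the x-axis; with |NR| = 11.2, R = (-0.2693, 9.028). NR ⟂ RP, so RP runs at -124.2°; with |RP| = 18.4, P = (-10.61, -6.190). ∠RPS = 69.9° gives PS at -14.10° from the x-axis; with |PS| = 27.7, S = (16.25, -12.94). ∠PSE = 134.1° gives SE at 31.80° from the x-axis; with |SE| = 20.2, E = (33.42, -2.294). SE ⟂ EH, so EH runs at 121.8°; with |EH| = 10.3, H = (27.99, 6.460). Then |UH| = |H − U| = 28.73.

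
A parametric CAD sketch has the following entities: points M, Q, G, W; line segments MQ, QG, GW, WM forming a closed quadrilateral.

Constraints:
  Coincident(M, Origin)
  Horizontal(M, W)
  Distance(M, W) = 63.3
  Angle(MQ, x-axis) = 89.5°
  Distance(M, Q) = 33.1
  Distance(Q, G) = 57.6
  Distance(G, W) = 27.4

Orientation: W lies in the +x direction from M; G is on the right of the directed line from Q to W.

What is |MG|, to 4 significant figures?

39.39

Checks: |QG| = 57.60 ✓; |GW| = 27.40 ✓.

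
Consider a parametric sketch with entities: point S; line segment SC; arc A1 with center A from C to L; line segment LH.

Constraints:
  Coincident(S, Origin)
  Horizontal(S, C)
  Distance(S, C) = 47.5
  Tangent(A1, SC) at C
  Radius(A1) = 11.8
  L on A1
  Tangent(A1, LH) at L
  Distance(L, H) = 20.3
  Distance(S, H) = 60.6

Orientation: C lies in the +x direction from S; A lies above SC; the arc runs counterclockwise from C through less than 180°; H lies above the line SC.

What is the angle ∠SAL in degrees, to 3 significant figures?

168°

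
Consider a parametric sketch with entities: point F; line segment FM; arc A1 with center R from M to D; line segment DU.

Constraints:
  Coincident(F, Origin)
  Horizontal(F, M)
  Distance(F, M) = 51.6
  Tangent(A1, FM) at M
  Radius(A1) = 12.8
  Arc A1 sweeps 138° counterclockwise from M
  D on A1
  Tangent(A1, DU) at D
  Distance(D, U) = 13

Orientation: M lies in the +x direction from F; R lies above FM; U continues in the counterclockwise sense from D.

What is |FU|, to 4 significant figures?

59.26

F is at the origin; FM is horizontal with |FM| = 51.6 and M on the +x side, so M = (51.60, 0.000). Tangency of A1 to FM means the radius RM is perpendicular to FM, so R = M + (0, 12.8) = (51.60, 12.80). On A1, M sits at bearing -90° from R; a 138° counterclockwise sweep puts D at bearing 48°, so D = R + 12.8·(cos 48°, sin 48°) = (60.16, 22.31). A1 meets DU tangentially, so RD is at right angles to DU, so DU runs along (−sin 48°, cos 48°); with |DU| = 13.0, U = (50.50, 31.01). Then |FU| = |U − F| = 59.26.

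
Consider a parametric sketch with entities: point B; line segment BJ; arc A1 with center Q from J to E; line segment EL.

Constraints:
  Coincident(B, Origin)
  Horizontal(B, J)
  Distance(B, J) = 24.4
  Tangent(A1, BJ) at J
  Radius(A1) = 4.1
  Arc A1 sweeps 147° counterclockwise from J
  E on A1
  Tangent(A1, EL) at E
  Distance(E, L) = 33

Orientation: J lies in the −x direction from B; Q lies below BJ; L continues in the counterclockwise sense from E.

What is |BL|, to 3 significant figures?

25.5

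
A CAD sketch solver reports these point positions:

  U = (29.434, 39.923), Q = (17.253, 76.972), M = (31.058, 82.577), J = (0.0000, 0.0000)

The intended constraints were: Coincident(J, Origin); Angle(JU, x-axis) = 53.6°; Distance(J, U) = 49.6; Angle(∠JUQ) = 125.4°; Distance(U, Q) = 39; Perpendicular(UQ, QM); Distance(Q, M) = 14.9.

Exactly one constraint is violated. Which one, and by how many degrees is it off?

Perpendicular(UQ, QM) — off by 3.90°.

J = (0.00, 0.00) ✓; JU at 53.60° ✓; |JU| = 49.60 ✓; ∠JUQ = 125.4° ✓; |UQ| = 39.00 ✓; ∠(UQ, QM) = 86.10° ✗; |QM| = 14.90 ✓.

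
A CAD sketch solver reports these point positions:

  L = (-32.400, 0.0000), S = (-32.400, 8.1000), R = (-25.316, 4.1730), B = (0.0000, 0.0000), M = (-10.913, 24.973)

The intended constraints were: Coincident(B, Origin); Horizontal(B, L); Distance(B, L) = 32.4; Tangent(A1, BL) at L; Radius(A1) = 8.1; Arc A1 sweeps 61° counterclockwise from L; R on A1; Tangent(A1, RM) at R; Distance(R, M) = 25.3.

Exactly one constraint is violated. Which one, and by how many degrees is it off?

Tangent(A1, RM) at R — off by 5.70°.

B = (0.00, 0.00) ✓; B.y = 0.00, L.y = 0.00 ✓; |BL| = 32.40 ✓; ∠(SL, LB) = 90.00° ✓; |SL| = 8.100 ✓; bearing(S→R) − bearing(S→L) = 61.00° ✓; |SR| = 8.100 ✓; ∠(SR, RM) = 95.70° ✗; |RM| = 25.30 ✓.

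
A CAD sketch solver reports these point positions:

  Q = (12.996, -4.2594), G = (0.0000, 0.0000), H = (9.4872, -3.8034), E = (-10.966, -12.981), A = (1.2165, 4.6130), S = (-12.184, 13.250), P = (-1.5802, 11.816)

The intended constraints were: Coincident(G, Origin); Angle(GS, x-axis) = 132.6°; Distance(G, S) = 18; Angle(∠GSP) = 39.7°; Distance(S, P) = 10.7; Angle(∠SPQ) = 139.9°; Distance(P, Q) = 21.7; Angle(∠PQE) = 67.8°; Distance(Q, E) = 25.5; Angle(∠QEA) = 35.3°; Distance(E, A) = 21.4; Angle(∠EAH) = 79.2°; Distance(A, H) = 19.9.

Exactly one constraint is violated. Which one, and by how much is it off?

Distance(A, H) = 19.9 — off by 8.10.

G = (0.00, 0.00) ✓; GS at 132.6° ✓; |GS| = 18.00 ✓; ∠GSP = 39.70° ✓; |SP| = 10.70 ✓; ∠SPQ = 139.9° ✓; |PQ| = 21.70 ✓; ∠PQE = 67.80° ✓; |QE| = 25.50 ✓; ∠QEA = 35.30° ✓; |EA| = 21.40 ✓; ∠EAH = 79.20° ✓; |AH| = 11.80 ✗.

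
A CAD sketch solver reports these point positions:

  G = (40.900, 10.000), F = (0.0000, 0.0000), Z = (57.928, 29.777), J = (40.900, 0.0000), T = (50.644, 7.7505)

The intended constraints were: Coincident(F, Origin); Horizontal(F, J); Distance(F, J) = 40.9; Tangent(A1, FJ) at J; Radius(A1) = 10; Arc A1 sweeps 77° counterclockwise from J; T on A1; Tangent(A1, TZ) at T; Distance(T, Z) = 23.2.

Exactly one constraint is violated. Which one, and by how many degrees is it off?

Tangent(A1, TZ) at T — off by 5.30°.

F = (0.00, 0.00) ✓; F.y = 0.00, J.y = 0.00 ✓; |FJ| = 40.90 ✓; ∠(GJ, JF) = 90.00° ✓; |GJ| = 10.00 ✓; bearing(G→T) − bearing(G→J) = 77.00° ✓; |GT| = 10.00 ✓; ∠(GT, TZ) = 95.30° ✗; |TZ| = 23.20 ✓.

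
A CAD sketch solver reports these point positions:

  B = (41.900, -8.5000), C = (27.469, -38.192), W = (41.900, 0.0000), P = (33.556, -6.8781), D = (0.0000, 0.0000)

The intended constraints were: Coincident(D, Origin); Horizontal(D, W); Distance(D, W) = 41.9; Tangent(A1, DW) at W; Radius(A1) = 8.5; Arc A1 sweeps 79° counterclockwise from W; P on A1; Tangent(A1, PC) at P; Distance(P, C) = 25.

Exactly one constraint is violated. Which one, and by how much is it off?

Distance(P, C) = 25 — off by 6.90.

D = (0.00, 0.00) ✓; D.y = 0.00, W.y = 0.00 ✓; |DW| = 41.90 ✓; ∠(BW, WD) = 90.00° ✓; |BW| = 8.500 ✓; bearing(B→P) − bearing(B→W) = 79.00° ✓; |BP| = 8.500 ✓; ∠(BP, PC) = 90.00° ✓; |PC| = 31.90 ✗.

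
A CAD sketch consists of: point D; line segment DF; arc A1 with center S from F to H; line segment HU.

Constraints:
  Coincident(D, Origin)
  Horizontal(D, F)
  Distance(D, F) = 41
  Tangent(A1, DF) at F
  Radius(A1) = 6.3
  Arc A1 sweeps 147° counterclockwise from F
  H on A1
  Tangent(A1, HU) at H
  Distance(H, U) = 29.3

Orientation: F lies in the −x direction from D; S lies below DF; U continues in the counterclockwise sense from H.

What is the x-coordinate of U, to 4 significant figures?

-19.86

D is at the origin; D and F share the same y with |DF| = 41.0 and F on the −x side, so F = (-41.00, 0.000). Since A1 is tangent to DF there, SF ⟂ DF, so S = F + (0, -6.3) = (-41.00, -6.300). On A1, F sits at bearing 90° from S; a 147° counterclockwise sweep puts H at bearing 237°, so H = S + 6.3·(cos 237°, sin 237°) = (-44.43, -11.58). A1 meets HU tangentially, so SH is at right angles to HU, so HU runs along (−sin 237°, cos 237°); with |HU| = 29.3, U = (-19.86, -27.54). So U.x = -19.86.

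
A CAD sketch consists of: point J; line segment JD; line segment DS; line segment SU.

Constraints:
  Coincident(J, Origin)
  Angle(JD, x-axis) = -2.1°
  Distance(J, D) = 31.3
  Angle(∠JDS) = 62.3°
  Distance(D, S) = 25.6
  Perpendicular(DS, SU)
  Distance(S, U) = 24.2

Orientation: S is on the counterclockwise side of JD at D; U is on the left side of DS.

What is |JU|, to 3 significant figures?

11.6

J is at the origin; JD runs at -2.1° with length 31.3, so D = 31.3·(cos -2.1°, sin -2.1°) = (31.3, -1.15). ∠JDS = 62.3°, so DS runs at -2.1° + (180° − 62.3°) = 116° from the x-axis; with |DS| = 25.6, S = D + 25.6·(cos 116°, sin 116°) = (20.2, 21.9). DS ⟂ SU; with |SU| = 24.2 on the left of DS, U = S + 24.2·(-0.902, -0.432) = (-1.61, 11.5). Then |JU| = |U − J| = 11.6.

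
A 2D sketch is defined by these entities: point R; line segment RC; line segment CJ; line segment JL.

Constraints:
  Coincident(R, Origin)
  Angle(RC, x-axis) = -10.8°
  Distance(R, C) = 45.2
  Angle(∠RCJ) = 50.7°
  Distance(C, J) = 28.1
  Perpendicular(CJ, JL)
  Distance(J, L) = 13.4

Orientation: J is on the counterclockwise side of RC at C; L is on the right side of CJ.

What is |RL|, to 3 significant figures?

48.4

R is at the origin; RC runs at -10.8° with length 45.2, so C = 45.2·(cos -10.8°, sin -10.8°) = (44.4, -8.47). ∠RCJ = 50.7°, so CJ runs at -10.8° + (180° − 50.7°) = 119° from the x-axis; with |CJ| = 28.1, J = C + 28.1·(cos 119°, sin 119°) = (31.0, 16.2). CJ ⟂ JL; with |JL| = 13.4 on the right of CJ, L = J + 13.4·(0.879, 0.477) = (42.8, 22.6). Then |RL| = |L − R| = 48.4.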